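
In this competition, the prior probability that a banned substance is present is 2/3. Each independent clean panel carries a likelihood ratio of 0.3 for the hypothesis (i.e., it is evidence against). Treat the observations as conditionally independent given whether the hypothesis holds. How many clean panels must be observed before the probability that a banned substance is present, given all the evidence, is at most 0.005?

Prior odds = (2/3)/(1/3) = 2.
Likelihood ratio per clean panel = 0.3.
Target odds: 0.005 ÷ 0.995 = 1/199.
Need 2 × 0.3ⁿ ≤ 1/199, i.e. 0.3ⁿ ≤ 1/398.
0.3⁴ = 0.0081 is still above 1/398 but 0.3⁵ = 243/100000 is at or below it, so n = 5.

5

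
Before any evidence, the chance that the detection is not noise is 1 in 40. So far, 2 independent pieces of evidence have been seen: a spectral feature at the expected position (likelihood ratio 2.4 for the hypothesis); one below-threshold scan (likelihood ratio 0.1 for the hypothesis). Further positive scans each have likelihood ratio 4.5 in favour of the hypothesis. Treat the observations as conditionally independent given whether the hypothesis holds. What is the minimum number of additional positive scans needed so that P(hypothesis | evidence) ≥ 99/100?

Prior odds = 0.025/0.975 = 1/39.
Combined Bayes factor of the evidence already in hand = 2.4 × 0.1 = 0.24.
Odds after that evidence = (1/39) × 0.24 = 2/325.
Target odds = 0.99/0.01 = 99.
Need 4.5ⁿ ≥ 99 ÷ (2/325) = 16087.5.
4.5⁶ = 8303.765625 falls short of 16087.5 but 4.5⁷ = 4782969/128 reaches it, so n = 7.

7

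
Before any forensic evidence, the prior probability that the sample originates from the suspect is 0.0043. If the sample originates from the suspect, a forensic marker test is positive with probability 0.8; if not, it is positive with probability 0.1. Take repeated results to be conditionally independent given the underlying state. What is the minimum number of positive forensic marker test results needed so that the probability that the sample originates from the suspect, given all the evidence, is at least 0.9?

4

Prior odds = 0.0043/0.9957 = 43/9957.
Likelihood ratio of a positive = 0.8/0.1 = 8.
Target posterior odds = 0.9/0.1 = 9.
Need (43/9957) × 8ⁿ ≥ 9, i.e. 8ⁿ ≥ 89613/43.
8³ = 512 falls short of 89613/43 but 8⁴ = 4096 reaches it, so n = 4.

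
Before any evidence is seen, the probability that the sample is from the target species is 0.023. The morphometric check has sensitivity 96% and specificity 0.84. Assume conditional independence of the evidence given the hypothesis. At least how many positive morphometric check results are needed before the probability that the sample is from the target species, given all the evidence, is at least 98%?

5

Prior odds = 0.023/0.977 = 23/977.
False-positive rate = 1 − 0.84 = 0.16; likelihood ratio of a positive = 0.96/0.16 = 6.
Target odds: 0.98 ÷ 0.02 = 49.
Require 6ⁿ ≥ 49 ÷ (23/977) = 47873/23.
6⁴ = 1296 falls short of 47873/23 but 6⁵ = 7776 reaches it, so n = 5.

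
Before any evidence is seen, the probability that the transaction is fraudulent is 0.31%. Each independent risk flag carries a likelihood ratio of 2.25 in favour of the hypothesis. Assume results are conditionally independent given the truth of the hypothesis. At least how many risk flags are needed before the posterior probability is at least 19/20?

11

Prior odds: 0.0031 ÷ 0.9969 = 31/9969.
Likelihood ratio per risk flag = 2.25.
Target posterior odds = 0.95/0.05 = 19.
Require 2.25ⁿ ≥ 19 ÷ (31/9969) = 189411/31.
2.25¹⁰ ≈3325.26 falls short of 189411/31 but 2.25¹¹ ≈7481.83 reaches it, so n = 11.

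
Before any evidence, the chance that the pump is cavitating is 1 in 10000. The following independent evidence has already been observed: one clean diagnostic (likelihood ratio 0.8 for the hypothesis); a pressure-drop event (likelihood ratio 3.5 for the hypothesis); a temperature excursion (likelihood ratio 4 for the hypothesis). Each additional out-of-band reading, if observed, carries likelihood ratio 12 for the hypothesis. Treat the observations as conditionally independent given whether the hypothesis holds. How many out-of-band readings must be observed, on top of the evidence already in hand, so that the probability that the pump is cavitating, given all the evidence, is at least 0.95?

4

Prior odds = 0.0001/0.9999 = 1/9999.
Combined Bayes factor of the evidence already in hand = 0.8 × 3.5 × 4 = 11.2.
Odds after that evidence = (1/9999) × 11.2 = 56/49995.
Target odds = 0.95/0.05 = 19.
Need 12ⁿ ≥ 19 ÷ (56/49995) = 949905/56.
12³ = 1728 falls short of 949905/56 but 12⁴ = 20736 reaches it, so n = 4.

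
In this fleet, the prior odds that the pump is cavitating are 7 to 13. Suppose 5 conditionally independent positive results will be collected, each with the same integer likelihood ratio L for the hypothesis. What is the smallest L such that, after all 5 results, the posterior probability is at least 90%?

2

Prior odds = 7/13.
Target odds = 0.9/0.1 = 9.
Need L⁵ ≥ 9 ÷ (7/13) = 117/7.
1⁵ = 1 < 117/7 ≤ 32 = 2⁵, so L = 2.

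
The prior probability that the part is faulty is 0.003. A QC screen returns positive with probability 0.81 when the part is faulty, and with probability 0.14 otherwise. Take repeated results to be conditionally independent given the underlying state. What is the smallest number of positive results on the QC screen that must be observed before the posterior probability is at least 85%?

5

Prior odds: 0.003 ÷ 0.997 = 3/997.
Likelihood ratio of a positive result = 0.81/0.14 = 81/14.
Target posterior odds = 0.85/0.15 = 17/3.
Need (3/997) × (81/14)ⁿ ≥ 17/3, i.e. (81/14)ⁿ ≥ 16949/9.
(81/14)⁴ = 43046721/38416 falls short of 16949/9 but (81/14)⁵ ≈6483.13 reaches it, so n = 5.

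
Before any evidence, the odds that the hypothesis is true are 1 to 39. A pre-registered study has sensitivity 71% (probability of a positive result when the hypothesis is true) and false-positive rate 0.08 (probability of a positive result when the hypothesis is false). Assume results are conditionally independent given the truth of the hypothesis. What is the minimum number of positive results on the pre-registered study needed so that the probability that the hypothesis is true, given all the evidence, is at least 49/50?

Prior odds = 1/39.
Likelihood ratio of a positive result = 0.71/0.08 = 8.875.
Target posterior odds = 0.98/0.02 = 49.
Need (1/39) × 8.875ⁿ ≥ 49, i.e. 8.875ⁿ ≥ 1911.
8.875³ = 357911/512 falls short of 1911 but 8.875⁴ = 25411681/4096 reaches it, so n = 4.

4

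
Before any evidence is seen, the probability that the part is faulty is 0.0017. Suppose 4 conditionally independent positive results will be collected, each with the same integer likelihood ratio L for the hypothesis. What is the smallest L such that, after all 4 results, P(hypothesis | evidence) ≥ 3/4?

Prior odds = 0.0017/0.9983 = 17/9983.
Target odds = 0.75/0.25 = 3.
Need L⁴ ≥ 3 ÷ (17/9983) = 29949/17.
6⁴ = 1296 < 29949/17 ≤ 2401 = 7⁴, so L = 7.

7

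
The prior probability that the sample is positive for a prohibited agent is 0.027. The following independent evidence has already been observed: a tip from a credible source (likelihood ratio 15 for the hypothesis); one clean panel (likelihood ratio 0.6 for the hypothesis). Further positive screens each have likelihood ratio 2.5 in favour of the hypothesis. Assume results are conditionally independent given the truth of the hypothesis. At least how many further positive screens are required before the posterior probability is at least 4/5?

Prior odds = 0.027/0.973 = 27/973.
Combined Bayes factor of the evidence already in hand = 15 × 0.6 = 9.
Odds after that evidence = (27/973) × 9 = 243/973.
Target odds = 0.8/0.2 = 4.
Need 2.5ⁿ ≥ 4 ÷ (243/973) = 3892/243.
2.5³ = 15.625 falls short of 3892/243 but 2.5⁴ = 39.0625 reaches it, so n = 4.

4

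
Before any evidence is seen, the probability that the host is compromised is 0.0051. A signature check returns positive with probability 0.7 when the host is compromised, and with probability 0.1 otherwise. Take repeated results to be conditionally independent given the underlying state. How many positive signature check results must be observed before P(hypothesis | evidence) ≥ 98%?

Prior odds: 0.0051 ÷ 0.9949 = 51/9949.
Likelihood ratio of a positive result = 0.7/0.1 = 7.
Target posterior odds = 0.98/0.02 = 49.
Require 7ⁿ ≥ 49 ÷ (51/9949) = 487501/51.
7⁴ = 2401 falls short of 487501/51 but 7⁵ = 16807 reaches it, so n = 5.

5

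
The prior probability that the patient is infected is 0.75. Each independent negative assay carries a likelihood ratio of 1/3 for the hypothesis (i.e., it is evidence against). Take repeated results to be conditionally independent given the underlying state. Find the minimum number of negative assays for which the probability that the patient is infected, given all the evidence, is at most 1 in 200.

6

Prior odds: 0.75 ÷ 0.25 = 3.
Likelihood ratio per negative assay = 1/3.
Target odds: 0.005 ÷ 0.995 = 1/199.
Need 3 × (1/3)ⁿ ≤ 1/199, i.e. (1/3)ⁿ ≤ 1/597.
(1/3)⁵ = 1/243 is still above 1/597 but (1/3)⁶ = 1/729 is at or below it, so n = 6.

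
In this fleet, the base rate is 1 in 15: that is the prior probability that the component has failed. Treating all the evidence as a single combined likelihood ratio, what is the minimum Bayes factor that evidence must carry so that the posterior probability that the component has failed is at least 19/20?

Prior odds = (1/15)/(14/15) = 1/14.
Target odds = 0.95/0.05 = 19.
Required Bayes factor = 19 ÷ (1/14) = 266.

266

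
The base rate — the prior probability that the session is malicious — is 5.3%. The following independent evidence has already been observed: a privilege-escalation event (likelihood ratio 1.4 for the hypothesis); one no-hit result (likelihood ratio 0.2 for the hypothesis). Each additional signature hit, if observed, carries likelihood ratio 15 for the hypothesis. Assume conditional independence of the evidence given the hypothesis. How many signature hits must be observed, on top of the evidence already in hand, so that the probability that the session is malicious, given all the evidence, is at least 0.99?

4

Prior odds = 0.053/0.947 = 53/947.
Combined Bayes factor of the evidence already in hand = 1.4 × 0.2 = 0.28.
Odds after that evidence = (53/947) × 0.28 = 371/23675.
Target odds = 0.99/0.01 = 99.
Need 15ⁿ ≥ 99 ÷ (371/23675) = 2343825/371.
15³ = 3375 falls short of 2343825/371 but 15⁴ = 50625 reaches it, so n = 4.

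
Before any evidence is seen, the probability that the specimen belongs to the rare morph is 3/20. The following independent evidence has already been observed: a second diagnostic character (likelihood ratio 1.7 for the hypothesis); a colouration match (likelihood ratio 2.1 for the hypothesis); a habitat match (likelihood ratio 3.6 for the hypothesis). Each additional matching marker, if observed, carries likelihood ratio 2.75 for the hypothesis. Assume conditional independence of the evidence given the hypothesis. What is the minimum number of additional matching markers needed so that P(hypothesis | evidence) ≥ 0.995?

Prior odds = 0.15/0.85 = 3/17.
Combined Bayes factor of the evidence already in hand = 1.7 × 2.1 × 3.6 = 12.852.
Odds after that evidence = (3/17) × 12.852 = 2.268.
Target odds = 0.995/0.005 = 199.
Need 2.75ⁿ ≥ 199 ÷ 2.268 = 49750/567.
2.75⁴ = 57.19140625 falls short of 49750/567 but 2.75⁵ = 161051/1024 reaches it, so n = 5.

5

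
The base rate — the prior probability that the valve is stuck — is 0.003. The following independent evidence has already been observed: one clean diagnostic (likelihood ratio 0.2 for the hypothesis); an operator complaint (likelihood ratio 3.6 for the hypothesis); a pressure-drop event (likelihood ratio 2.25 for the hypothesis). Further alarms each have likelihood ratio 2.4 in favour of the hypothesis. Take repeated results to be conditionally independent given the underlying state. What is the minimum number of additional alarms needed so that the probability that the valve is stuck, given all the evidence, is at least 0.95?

Prior odds = 0.003/0.997 = 3/997.
Combined Bayes factor of the evidence already in hand = 0.2 × 3.6 × 2.25 = 1.62.
Odds after that evidence = (3/997) × 1.62 = 243/49850.
Target odds = 0.95/0.05 = 19.
Need 2.4ⁿ ≥ 19 ÷ (243/49850) = 947150/243.
2.4⁹ ≈2641.81 falls short of 947150/243 but 2.4¹⁰ ≈6340.34 reaches it, so n = 10.

10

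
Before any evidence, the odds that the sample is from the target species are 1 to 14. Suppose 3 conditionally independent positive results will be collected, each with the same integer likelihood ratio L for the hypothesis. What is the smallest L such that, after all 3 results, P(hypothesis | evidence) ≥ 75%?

4

Prior odds = 1/14.
Target odds = 0.75/0.25 = 3.
Need L³ ≥ 3 ÷ (1/14) = 42.
3³ = 27 < 42 ≤ 64 = 4³, so L = 4.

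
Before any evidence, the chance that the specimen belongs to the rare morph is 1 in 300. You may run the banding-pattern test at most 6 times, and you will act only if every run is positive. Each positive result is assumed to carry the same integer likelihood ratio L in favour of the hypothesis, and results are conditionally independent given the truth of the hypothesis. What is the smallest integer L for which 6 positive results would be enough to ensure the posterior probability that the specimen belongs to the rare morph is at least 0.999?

Prior odds = (1/300)/(299/300) = 1/299.
Target odds = 0.999/0.001 = 999.
Need L⁶ ≥ 999 ÷ (1/299) = 298701.
8⁶ = 262144 < 298701 ≤ 531441 = 9⁶, so L = 9.

9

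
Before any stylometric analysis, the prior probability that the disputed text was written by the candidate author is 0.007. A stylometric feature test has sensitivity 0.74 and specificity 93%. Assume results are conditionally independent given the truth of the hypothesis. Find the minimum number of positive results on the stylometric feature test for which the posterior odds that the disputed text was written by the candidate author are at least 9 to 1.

Prior odds: 0.007 ÷ 0.993 = 7/993.
False-positive rate = 1 − 0.93 = 0.07; likelihood ratio of a positive = 0.74/0.07 = 74/7.
Target odds = 9.
Require (74/7)ⁿ ≥ 9 ÷ (7/993) = 8937/7.
(74/7)³ = 405224/343 falls short of 8937/7 but (74/7)⁴ = 29986576/2401 reaches it, so n = 4.

4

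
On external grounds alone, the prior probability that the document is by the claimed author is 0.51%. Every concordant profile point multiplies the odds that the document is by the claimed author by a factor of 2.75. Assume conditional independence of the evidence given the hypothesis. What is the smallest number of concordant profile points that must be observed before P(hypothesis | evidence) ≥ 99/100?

Prior odds = 0.0051/0.9949 = 51/9949.
Likelihood ratio per concordant profile point = 2.75.
Target posterior odds = 0.99/0.01 = 99.
Require 2.75ⁿ ≥ 99 ÷ (51/9949) = 328317/17.
2.75⁹ ≈8994.86 falls short of 328317/17 but 2.75¹⁰ ≈24735.9 reaches it, so n = 10.

10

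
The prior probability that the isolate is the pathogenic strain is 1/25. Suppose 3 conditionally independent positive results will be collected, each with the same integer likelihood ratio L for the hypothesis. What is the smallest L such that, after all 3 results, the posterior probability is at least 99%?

Prior odds = 0.04/0.96 = 1/24.
Target odds = 0.99/0.01 = 99.
Need L³ ≥ 99 ÷ (1/24) = 2376.
13³ = 2197 < 2376 ≤ 2744 = 14³, so L = 14.

14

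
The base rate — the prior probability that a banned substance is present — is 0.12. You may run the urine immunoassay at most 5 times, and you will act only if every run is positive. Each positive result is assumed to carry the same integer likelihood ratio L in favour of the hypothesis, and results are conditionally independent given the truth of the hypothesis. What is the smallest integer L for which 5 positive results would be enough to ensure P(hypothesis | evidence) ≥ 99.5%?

Prior odds = 0.12/0.88 = 3/22.
Target odds = 0.995/0.005 = 199.
Need L⁵ ≥ 199 ÷ (3/22) = 4378/3.
4⁵ = 1024 < 4378/3 ≤ 3125 = 5⁵, so L = 5.

5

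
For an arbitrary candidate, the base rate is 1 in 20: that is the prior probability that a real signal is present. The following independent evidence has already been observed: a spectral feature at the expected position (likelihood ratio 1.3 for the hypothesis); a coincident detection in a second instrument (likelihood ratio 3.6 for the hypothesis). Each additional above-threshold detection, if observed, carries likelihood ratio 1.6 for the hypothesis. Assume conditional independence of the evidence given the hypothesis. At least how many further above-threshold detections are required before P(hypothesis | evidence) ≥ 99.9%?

Prior odds = 0.05/0.95 = 1/19.
Combined Bayes factor of the evidence already in hand = 1.3 × 3.6 = 4.68.
Odds after that evidence = (1/19) × 4.68 = 117/475.
Target odds = 0.999/0.001 = 999.
Need 1.6ⁿ ≥ 999 ÷ (117/475) = 52725/13.
1.6¹⁷ ≈2951.48 falls short of 52725/13 but 1.6¹⁸ ≈4722.37 reaches it, so n = 18.

18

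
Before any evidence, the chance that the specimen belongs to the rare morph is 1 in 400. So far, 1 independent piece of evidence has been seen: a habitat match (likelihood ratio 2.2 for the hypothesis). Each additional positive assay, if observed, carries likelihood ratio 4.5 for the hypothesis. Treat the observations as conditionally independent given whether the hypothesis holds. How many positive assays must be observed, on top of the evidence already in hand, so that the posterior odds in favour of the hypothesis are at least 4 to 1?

Prior odds = 0.0025/0.9975 = 1/399.
Bayes factor of the evidence already in hand = 2.2.
Odds after that evidence = (1/399) × 2.2 = 11/1995.
Target odds = 4.
Need 4.5ⁿ ≥ 4 ÷ (11/1995) = 7980/11.
4.5⁴ = 410.0625 falls short of 7980/11 but 4.5⁵ = 1845.28125 reaches it, so n = 5.

5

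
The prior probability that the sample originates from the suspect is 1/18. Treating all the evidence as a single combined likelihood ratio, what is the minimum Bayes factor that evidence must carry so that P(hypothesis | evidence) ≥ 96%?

408

Prior odds = (1/18)/(17/18) = 1/17.
Target odds = 0.96/0.04 = 24.
Required Bayes factor = 24 ÷ (1/17) = 408.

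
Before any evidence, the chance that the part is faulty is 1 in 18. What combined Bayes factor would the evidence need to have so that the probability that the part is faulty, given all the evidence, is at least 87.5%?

Prior odds = (1/18)/(17/18) = 1/17.
Target odds = 0.875/0.125 = 7.
Required Bayes factor = 7 ÷ (1/17) = 119.

119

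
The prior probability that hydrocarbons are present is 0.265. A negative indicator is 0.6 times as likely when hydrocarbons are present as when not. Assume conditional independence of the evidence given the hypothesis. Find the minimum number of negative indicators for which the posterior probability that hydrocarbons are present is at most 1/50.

Prior odds = 0.265/0.735 = 53/147.
Likelihood ratio per negative indicator = 0.6.
Target posterior odds = 0.02/0.98 = 1/49.
Need (53/147) × 0.6ⁿ ≤ 1/49, i.e. 0.6ⁿ ≤ 3/53.
0.6⁵ = 0.07776 is still above 3/53 but 0.6⁶ = 729/15625 is at or below it, so n = 6.

6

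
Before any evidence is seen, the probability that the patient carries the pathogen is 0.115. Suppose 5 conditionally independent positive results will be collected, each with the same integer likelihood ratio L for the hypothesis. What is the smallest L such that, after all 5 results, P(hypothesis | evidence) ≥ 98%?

Prior odds = 0.115/0.885 = 23/177.
Target odds = 0.98/0.02 = 49.
Need L⁵ ≥ 49 ÷ (23/177) = 8673/23.
3⁵ = 243 < 8673/23 ≤ 1024 = 4⁵, so L = 4.

4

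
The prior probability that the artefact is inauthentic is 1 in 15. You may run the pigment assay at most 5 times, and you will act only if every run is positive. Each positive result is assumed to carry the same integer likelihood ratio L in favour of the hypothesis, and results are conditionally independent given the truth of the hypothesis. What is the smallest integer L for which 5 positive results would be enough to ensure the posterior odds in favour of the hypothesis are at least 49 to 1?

Prior odds = (1/15)/(14/15) = 1/14.
Target odds = 49.
Need L⁵ ≥ 49 ÷ (1/14) = 686.
3⁵ = 243 < 686 ≤ 1024 = 4⁵, so L = 4.

4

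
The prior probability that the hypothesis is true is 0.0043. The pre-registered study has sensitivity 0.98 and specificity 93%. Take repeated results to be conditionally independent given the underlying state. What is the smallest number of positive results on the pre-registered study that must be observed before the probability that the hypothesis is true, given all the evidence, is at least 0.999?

Prior odds = 0.0043/0.9957 = 43/9957.
False-positive rate = 1 − 0.93 = 0.07; likelihood ratio of a positive = 0.98/0.07 = 14.
Target posterior odds = 0.999/0.001 = 999.
Require 14ⁿ ≥ 999 ÷ (43/9957) = 9947043/43.
14⁴ = 38416 falls short of 9947043/43 but 14⁵ = 537824 reaches it, so n = 5.

5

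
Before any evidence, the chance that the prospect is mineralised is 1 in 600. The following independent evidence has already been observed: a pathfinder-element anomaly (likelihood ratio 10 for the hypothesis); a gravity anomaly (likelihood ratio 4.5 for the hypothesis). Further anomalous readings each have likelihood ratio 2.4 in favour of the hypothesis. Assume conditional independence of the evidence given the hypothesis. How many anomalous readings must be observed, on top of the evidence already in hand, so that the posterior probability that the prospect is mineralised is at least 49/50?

8

Prior odds = (1/600)/(599/600) = 1/599.
Combined Bayes factor of the evidence already in hand = 10 × 4.5 = 45.
Odds after that evidence = (1/599) × 45 = 45/599.
Target odds = 0.98/0.02 = 49.
Need 2.4ⁿ ≥ 49 ÷ (45/599) = 29351/45.
2.4⁷ = 35831808/78125 falls short of 29351/45 but 2.4⁸ = 429981696/390625 reaches it, so n = 8.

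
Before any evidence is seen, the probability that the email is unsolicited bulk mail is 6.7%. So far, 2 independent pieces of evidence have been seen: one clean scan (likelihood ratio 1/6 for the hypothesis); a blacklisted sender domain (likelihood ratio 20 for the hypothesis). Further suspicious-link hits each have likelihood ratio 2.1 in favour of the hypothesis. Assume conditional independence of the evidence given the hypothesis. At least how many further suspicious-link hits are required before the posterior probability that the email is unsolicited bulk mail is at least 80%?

4

Prior odds = 0.067/0.933 = 67/933.
Combined Bayes factor of the evidence already in hand = (1/6) × 20 = 10/3.
Odds after that evidence = (67/933) × 10/3 = 670/2799.
Target odds = 0.8/0.2 = 4.
Need 2.1ⁿ ≥ 4 ÷ (670/2799) = 5598/335.
2.1³ = 9.261 falls short of 5598/335 but 2.1⁴ = 19.4481 reaches it, so n = 4.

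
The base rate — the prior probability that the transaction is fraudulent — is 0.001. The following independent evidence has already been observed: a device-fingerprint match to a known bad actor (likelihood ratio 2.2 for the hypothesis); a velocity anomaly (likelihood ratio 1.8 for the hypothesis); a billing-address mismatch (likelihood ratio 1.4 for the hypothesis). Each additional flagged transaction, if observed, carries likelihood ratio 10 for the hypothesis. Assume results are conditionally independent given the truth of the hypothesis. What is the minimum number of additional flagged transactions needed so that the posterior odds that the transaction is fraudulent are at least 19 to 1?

4

Prior odds = 0.001/0.999 = 1/999.
Combined Bayes factor of the evidence already in hand = 2.2 × 1.8 × 1.4 = 5.544.
Odds after that evidence = (1/999) × 5.544 = 77/13875.
Target odds = 19.
Need 10ⁿ ≥ 19 ÷ (77/13875) = 263625/77.
10³ = 1000 falls short of 263625/77 but 10⁴ = 10000 reaches it, so n = 4.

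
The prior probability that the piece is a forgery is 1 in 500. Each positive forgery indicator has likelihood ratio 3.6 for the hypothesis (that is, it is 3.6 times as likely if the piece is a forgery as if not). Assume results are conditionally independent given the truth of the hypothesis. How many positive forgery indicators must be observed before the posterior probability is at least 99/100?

9

Prior odds: 0.002 ÷ 0.998 = 1/499.
Likelihood ratio per positive forgery indicator = 3.6.
Target posterior odds = 0.99/0.01 = 99.
Need (1/499) × 3.6ⁿ ≥ 99, i.e. 3.6ⁿ ≥ 49401.
3.6⁸ ≈28211.1 falls short of 49401 but 3.6⁹ ≈101560 reaches it, so n = 9.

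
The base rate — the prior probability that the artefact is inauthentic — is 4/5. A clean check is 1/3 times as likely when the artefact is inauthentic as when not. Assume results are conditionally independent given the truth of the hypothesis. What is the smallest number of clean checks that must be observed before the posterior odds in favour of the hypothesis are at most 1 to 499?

7

Prior odds = 0.8/0.2 = 4.
Likelihood ratio per clean check = 1/3.
Target odds = 1/499.
Require (1/3)ⁿ ≤ 1/499 ÷ 4 = 1/1996.
(1/3)⁶ = 1/729 is still above 1/1996 but (1/3)⁷ = 1/2187 is at or below it, so n = 7.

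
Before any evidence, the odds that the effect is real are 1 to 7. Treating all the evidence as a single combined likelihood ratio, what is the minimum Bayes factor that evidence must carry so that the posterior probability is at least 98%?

343

Prior odds = 1/7.
Target odds = 0.98/0.02 = 49.
Required Bayes factor = 49 ÷ (1/7) = 343.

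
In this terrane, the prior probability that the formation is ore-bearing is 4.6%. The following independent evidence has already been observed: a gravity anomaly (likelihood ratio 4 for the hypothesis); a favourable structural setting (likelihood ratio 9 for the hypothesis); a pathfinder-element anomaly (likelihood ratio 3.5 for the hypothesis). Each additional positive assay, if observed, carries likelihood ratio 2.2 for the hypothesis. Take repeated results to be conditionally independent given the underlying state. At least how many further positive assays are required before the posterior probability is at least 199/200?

5

Prior odds = 0.046/0.954 = 23/477.
Combined Bayes factor of the evidence already in hand = 4 × 9 × 3.5 = 126.
Odds after that evidence = (23/477) × 126 = 322/53.
Target odds = 0.995/0.005 = 199.
Need 2.2ⁿ ≥ 199 ÷ (322/53) = 10547/322.
2.2⁴ = 23.4256 falls short of 10547/322 but 2.2⁵ = 51.53632 reaches it, so n = 5.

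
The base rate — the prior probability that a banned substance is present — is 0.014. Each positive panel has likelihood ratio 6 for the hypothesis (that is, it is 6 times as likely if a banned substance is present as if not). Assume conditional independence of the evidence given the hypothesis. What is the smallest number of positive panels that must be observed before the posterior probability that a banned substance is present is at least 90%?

Prior odds: 0.014 ÷ 0.986 = 7/493.
Likelihood ratio per positive panel = 6.
Target posterior odds = 0.9/0.1 = 9.
Need (7/493) × 6ⁿ ≥ 9, i.e. 6ⁿ ≥ 4437/7.
6³ = 216 falls short of 4437/7 but 6⁴ = 1296 reaches it, so n = 4.

4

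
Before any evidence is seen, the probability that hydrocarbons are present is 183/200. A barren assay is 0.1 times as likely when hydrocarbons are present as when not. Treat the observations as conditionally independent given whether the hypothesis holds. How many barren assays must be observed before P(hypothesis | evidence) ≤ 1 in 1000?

Prior odds = 0.915/0.085 = 183/17.
Likelihood ratio per barren assay = 0.1.
Target posterior odds = 0.001/0.999 = 1/999.
Require 0.1ⁿ ≤ 1/999 ÷ (183/17) = 17/182817.
0.1⁴ = 0.0001 is still above 17/182817 but 0.1⁵ = 1/100000 is at or below it, so n = 5.

5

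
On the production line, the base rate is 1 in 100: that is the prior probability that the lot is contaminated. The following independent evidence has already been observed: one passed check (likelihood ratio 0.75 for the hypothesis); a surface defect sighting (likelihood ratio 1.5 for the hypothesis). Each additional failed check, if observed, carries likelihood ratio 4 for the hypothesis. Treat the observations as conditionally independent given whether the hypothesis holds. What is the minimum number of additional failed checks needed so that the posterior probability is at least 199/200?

Prior odds = 0.01/0.99 = 1/99.
Combined Bayes factor of the evidence already in hand = 0.75 × 1.5 = 1.125.
Odds after that evidence = (1/99) × 1.125 = 1/88.
Target odds = 0.995/0.005 = 199.
Need 4ⁿ ≥ 199 ÷ (1/88) = 17512.
4⁷ = 16384 falls short of 17512 but 4⁸ = 65536 reaches it, so n = 8.

8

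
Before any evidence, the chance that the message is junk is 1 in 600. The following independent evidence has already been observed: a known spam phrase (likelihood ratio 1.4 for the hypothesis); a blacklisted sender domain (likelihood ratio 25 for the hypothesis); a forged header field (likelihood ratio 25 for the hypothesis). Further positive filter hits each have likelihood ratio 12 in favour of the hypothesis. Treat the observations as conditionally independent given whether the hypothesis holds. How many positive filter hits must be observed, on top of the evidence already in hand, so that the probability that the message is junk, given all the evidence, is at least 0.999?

3

Prior odds = (1/600)/(599/600) = 1/599.
Combined Bayes factor of the evidence already in hand = 1.4 × 25 × 25 = 875.
Odds after that evidence = (1/599) × 875 = 875/599.
Target odds = 0.999/0.001 = 999.
Need 12ⁿ ≥ 999 ÷ (875/599) = 598401/875.
12² = 144 falls short of 598401/875 but 12³ = 1728 reaches it, so n = 3.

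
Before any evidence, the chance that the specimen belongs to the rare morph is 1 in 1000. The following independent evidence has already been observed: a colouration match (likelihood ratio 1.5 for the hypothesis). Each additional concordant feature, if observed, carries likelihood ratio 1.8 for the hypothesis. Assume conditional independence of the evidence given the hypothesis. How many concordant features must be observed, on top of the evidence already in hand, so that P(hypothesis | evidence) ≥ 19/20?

17

Prior odds = 0.001/0.999 = 1/999.
Bayes factor of the evidence already in hand = 1.5.
Odds after that evidence = (1/999) × 1.5 = 1/666.
Target odds = 0.95/0.05 = 19.
Need 1.8ⁿ ≥ 19 ÷ (1/666) = 12654.
1.8¹⁶ ≈12144 falls short of 12654 but 1.8¹⁷ ≈21859.1 reaches it, so n = 17.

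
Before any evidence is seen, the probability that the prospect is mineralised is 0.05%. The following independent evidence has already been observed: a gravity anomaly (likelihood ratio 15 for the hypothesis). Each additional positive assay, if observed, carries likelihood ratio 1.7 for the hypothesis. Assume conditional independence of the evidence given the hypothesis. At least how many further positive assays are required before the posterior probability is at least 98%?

Prior odds = 0.0005/0.9995 = 1/1999.
Bayes factor of the evidence already in hand = 15.
Odds after that evidence = (1/1999) × 15 = 15/1999.
Target odds = 0.98/0.02 = 49.
Need 1.7ⁿ ≥ 49 ÷ (15/1999) = 97951/15.
1.7¹⁶ ≈4866.12 falls short of 97951/15 but 1.7¹⁷ ≈8272.4 reaches it, so n = 17.

17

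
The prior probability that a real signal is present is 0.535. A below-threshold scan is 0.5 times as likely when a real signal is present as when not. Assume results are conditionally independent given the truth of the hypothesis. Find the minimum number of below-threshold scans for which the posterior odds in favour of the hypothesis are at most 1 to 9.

Prior odds = 0.535/0.465 = 107/93.
Likelihood ratio per below-threshold scan = 0.5.
Target odds = 1/9.
Require 0.5ⁿ ≤ 1/9 ÷ (107/93) = 31/321.
0.5³ = 0.125 is still above 31/321 but 0.5⁴ = 0.0625 is at or below it, so n = 4.

4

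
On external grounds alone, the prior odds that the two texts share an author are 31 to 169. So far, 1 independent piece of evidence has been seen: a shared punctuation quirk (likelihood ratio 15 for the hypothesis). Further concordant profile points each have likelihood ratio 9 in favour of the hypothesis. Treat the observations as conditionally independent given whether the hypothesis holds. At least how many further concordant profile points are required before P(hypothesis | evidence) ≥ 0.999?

3

Prior odds = 31/169.
Bayes factor of the evidence already in hand = 15.
Odds after that evidence = (31/169) × 15 = 465/169.
Target odds = 0.999/0.001 = 999.
Need 9ⁿ ≥ 999 ÷ (465/169) = 56277/155.
9² = 81 falls short of 56277/155 but 9³ = 729 reaches it, so n = 3.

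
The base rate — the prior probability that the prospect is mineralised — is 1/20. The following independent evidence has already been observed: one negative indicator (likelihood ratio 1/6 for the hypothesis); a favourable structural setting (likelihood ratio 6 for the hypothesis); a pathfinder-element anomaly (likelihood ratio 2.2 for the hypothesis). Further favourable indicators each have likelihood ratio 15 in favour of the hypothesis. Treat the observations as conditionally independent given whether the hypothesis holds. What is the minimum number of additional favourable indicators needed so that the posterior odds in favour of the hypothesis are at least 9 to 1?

Prior odds = 0.05/0.95 = 1/19.
Combined Bayes factor of the evidence already in hand = (1/6) × 6 × 2.2 = 2.2.
Odds after that evidence = (1/19) × 2.2 = 11/95.
Target odds = 9.
Need 15ⁿ ≥ 9 ÷ (11/95) = 855/11.
15¹ = 15 falls short of 855/11 but 15² = 225 reaches it, so n = 2.

2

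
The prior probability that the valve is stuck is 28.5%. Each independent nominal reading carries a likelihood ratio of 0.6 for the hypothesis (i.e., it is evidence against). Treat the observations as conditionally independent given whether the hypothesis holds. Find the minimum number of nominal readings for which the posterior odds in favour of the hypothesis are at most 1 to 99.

Prior odds = 0.285/0.715 = 57/143.
Likelihood ratio per nominal reading = 0.6.
Target odds = 1/99.
Require 0.6ⁿ ≤ 1/99 ÷ (57/143) = 13/513.
0.6⁷ = 2187/78125 is still above 13/513 but 0.6⁸ = 6561/390625 is at or below it, so n = 8.

8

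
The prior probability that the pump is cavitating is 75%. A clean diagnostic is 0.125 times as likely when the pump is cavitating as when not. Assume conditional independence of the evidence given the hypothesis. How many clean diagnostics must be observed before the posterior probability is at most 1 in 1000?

Prior odds: 0.75 ÷ 0.25 = 3.
Likelihood ratio per clean diagnostic = 0.125.
Target odds: 0.001 ÷ 0.999 = 1/999.
Need 3 × 0.125ⁿ ≤ 1/999, i.e. 0.125ⁿ ≤ 1/2997.
0.125³ = 0.001953125 is still above 1/2997 but 0.125⁴ = 1/4096 is at or below it, so n = 4.

4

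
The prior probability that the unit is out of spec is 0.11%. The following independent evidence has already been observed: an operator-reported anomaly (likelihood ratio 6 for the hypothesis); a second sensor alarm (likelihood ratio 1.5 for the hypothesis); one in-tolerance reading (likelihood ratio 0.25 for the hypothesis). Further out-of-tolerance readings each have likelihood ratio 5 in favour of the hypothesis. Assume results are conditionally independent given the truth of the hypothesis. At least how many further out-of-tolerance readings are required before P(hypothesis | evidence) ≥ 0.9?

Prior odds = 0.0011/0.9989 = 11/9989.
Combined Bayes factor of the evidence already in hand = 6 × 1.5 × 0.25 = 2.25.
Odds after that evidence = (11/9989) × 2.25 = 99/39956.
Target odds = 0.9/0.1 = 9.
Need 5ⁿ ≥ 9 ÷ (99/39956) = 39956/11.
5⁵ = 3125 falls short of 39956/11 but 5⁶ = 15625 reaches it, so n = 6.

6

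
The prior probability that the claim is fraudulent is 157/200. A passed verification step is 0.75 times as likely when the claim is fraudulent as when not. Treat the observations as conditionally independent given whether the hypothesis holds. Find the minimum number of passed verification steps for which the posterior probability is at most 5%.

15

Prior odds = 0.785/0.215 = 157/43.
Likelihood ratio per passed verification step = 0.75.
Target posterior odds = 0.05/0.95 = 1/19.
Require 0.75ⁿ ≤ 1/19 ÷ (157/43) = 43/2983.
0.75¹⁴ = 4782969/268435456 is still above 43/2983 but 0.75¹⁵ ≈0.0133635 is at or below it, so n = 15.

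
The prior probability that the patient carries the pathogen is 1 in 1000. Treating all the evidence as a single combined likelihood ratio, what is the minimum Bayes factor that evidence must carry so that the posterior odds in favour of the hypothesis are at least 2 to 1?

1998

Prior odds = 0.001/0.999 = 1/999.
Target odds = 2.
Required Bayes factor = 2 ÷ (1/999) = 1998.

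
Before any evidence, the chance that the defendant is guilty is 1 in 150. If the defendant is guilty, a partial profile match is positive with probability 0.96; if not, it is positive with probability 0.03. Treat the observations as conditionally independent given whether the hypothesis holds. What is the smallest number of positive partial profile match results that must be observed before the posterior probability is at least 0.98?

3

Prior odds: (1/150) ÷ (149/150) = 1/149.
Likelihood ratio of a positive = 0.96/0.03 = 32.
Target odds: 0.98 ÷ 0.02 = 49.
Need (1/149) × 32ⁿ ≥ 49, i.e. 32ⁿ ≥ 7301.
32² = 1024 falls short of 7301 but 32³ = 32768 reaches it, so n = 3.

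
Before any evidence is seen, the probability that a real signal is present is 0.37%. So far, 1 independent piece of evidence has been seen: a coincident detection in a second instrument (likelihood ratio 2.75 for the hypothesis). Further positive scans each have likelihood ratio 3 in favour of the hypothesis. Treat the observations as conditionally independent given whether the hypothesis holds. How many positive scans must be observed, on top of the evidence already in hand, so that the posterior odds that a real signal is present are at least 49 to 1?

Prior odds = 0.0037/0.9963 = 37/9963.
Bayes factor of the evidence already in hand = 2.75.
Odds after that evidence = (37/9963) × 2.75 = 407/39852.
Target odds = 49.
Need 3ⁿ ≥ 49 ÷ (407/39852) = 1952748/407.
3⁷ = 2187 falls short of 1952748/407 but 3⁸ = 6561 reaches it, so n = 8.

8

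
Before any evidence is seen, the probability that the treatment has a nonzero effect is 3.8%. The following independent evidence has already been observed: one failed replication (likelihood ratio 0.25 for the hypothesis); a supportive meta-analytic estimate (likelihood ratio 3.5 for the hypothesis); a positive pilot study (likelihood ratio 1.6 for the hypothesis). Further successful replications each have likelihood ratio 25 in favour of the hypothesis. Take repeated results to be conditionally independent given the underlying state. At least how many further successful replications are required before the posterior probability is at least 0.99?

3

Prior odds = 0.038/0.962 = 19/481.
Combined Bayes factor of the evidence already in hand = 0.25 × 3.5 × 1.6 = 1.4.
Odds after that evidence = (19/481) × 1.4 = 133/2405.
Target odds = 0.99/0.01 = 99.
Need 25ⁿ ≥ 99 ÷ (133/2405) = 238095/133.
25² = 625 falls short of 238095/133 but 25³ = 15625 reaches it, so n = 3.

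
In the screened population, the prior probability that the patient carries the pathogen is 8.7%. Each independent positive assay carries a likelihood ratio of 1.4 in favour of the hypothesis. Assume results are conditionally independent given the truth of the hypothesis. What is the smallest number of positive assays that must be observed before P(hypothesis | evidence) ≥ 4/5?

12

Prior odds = 0.087/0.913 = 87/913.
Likelihood ratio per positive assay = 1.4.
Target odds: 0.8 ÷ 0.2 = 4.
Require 1.4ⁿ ≥ 4 ÷ (87/913) = 3652/87.
1.4¹¹ ≈40.4957 falls short of 3652/87 but 1.4¹² ≈56.6939 reaches it, so n = 12.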